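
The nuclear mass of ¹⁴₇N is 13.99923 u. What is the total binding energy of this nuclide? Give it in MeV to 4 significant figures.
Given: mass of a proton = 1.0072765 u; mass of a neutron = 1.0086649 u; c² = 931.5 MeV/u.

The nucleus contains 7 protons and 14 − 7 = 7 neutrons.
Mass of separated nucleons = 7(1.0072765) + 7(1.0086649) = 7.0509355 + 7.0606543 = 14.1115898 u
The mass defect is 14.1115898 − 13.99923 = 0.1123598 u.
Converting to energy: 0.1123598 u × 931.5 MeV/u = 104.663 MeV

104.7 MeV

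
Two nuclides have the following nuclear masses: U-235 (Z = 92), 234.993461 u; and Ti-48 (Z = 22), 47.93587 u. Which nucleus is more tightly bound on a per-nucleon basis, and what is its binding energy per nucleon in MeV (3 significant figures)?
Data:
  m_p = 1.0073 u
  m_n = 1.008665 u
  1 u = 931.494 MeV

U-235: Σm = 92(1.0073) + 143(1.008665) = 236.910695 u; Δm = 1.917234 u; E_B = 1785.9 MeV; E_B/A = 7.600 MeV
Ti-48: Σm = 22(1.0073) + 26(1.008665) = 48.385890 u; Δm = 0.450020 u; E_B = 419.19 MeV; E_B/A = 8.733 MeV
Ti-48 has the higher binding energy per nucleon, so it is the more tightly bound nucleus.

Ti-48; 8.73 MeV/nucleon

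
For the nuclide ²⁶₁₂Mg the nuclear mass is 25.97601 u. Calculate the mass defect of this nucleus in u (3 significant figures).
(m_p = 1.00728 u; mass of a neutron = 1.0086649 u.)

With 12 protons and 14 neutrons (A = 26):
Total constituent mass: 12 × 1.00728 + 14 × 1.0086649 = 26.2086686 u
The mass defect is 26.2086686 − 25.97601 = 0.2326586 u.

0.233 u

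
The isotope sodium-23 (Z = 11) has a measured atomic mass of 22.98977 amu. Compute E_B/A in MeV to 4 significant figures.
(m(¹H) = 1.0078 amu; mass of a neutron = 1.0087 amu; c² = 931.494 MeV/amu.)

Σm = 11·m(¹H) + 12·m_n = 11.0858 + 12.1044 = 23.1902 amu
Mass defect Δm = 23.1902 − 22.98977 = 0.20043 amu
E_B = 0.20043 × 931.494 = 186.699 MeV
Per nucleon: 186.699 / 23 = 8.117 MeV

8.117 MeV/nucleon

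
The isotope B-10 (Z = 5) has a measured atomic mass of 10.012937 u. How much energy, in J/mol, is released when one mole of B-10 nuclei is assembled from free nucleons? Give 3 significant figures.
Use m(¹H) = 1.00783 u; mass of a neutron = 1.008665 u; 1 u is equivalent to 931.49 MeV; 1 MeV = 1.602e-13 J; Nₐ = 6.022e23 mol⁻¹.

6.25e+12 J/mol

With 5 protons and 5 neutrons (A = 10):
Total constituent mass: 5 × 1.00783 + 5 × 1.008665 = 10.082475 u
The mass defect is 10.082475 − 10.012937 = 0.069538 u.
Binding energy = Δm·c² = 0.069538 × 931.49 MeV/u = 64.7740 MeV
Per nucleus in joules: 64.7740 MeV × 1.602e-13 J/MeV = 1.0377e-11 J
Per mole: 1.0377e-11 J × 6.022e23 mol⁻¹ = 6.2490e+12 J/mol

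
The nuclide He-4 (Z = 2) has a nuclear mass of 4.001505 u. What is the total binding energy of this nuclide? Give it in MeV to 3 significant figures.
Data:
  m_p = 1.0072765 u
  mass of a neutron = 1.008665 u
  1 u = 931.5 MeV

The nucleus contains 2 protons and 4 − 2 = 2 neutrons.
Σm = 2·m_p + 2·m_n = 2.0145530 + 2.017330 = 4.0318830 u
Mass defect Δm = 4.0318830 − 4.001505 = 0.0303780 u
Converting to energy: 0.0303780 u × 931.5 MeV/u = 28.2971 MeV

28.3 MeV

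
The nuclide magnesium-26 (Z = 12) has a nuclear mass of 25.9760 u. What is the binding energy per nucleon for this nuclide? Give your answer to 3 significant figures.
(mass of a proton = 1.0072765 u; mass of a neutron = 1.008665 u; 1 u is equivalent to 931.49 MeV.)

The nucleus contains 12 protons and 26 − 12 = 14 neutrons.
Mass of separated nucleons = 12(1.0072765) + 14(1.008665) = 12.0873180 + 14.121310 = 26.2086280 u
Δm = 26.2086280 − 25.9760 = 0.2326280 u
E_B = 0.2326280 × 931.49 = 216.691 MeV
Per nucleon: 216.691 / 26 = 8.334 MeV

8.33 MeV/nucleon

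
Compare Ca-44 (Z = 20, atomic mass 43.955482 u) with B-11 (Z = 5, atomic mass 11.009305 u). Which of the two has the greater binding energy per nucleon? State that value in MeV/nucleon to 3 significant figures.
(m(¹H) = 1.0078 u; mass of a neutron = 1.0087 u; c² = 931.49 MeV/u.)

Ca-44; 8.67 MeV/nucleon

Ca-44: Σm = 20(1.0078) + 24(1.0087) = 44.3648 u; Δm = 0.409318 u; E_B = 381.28 MeV; E_B/A = 8.665 MeV
B-11: Σm = 5(1.0078) + 6(1.0087) = 11.0912 u; Δm = 0.081895 u; E_B = 76.284 MeV; E_B/A = 6.9349 MeV
Ca-44 has the higher binding energy per nucleon, so it is the more tightly bound nucleus.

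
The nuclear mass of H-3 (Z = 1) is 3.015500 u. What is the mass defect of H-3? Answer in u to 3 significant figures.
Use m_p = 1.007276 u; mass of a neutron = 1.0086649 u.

The nucleus contains 1 protons and 3 − 1 = 2 neutrons.
Total constituent mass: 1 × 1.007276 + 2 × 1.0086649 = 3.0246058 u
The mass defect is 3.0246058 − 3.015500 = 0.0091058 u.

0.00911 u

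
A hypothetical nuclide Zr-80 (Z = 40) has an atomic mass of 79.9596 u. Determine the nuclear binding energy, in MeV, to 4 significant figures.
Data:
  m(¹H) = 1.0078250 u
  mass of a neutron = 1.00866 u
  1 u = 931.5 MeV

With 40 protons and 40 neutrons (A = 80):
Σm = 40·m(¹H) + 40·m_n = 40.3130000 + 40.34640 = 80.6594000 u
Mass defect Δm = 80.6594000 − 79.9596 = 0.6998000 u
Converting to energy: 0.6998000 u × 931.5 MeV/u = 651.864 MeV

651.9 MeV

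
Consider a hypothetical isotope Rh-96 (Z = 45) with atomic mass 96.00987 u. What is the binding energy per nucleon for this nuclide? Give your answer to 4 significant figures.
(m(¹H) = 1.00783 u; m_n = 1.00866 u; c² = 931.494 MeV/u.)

Σm = 45·m(¹H) + 51·m_n = 45.35235 + 51.44166 = 96.79401 u
Mass defect Δm = 96.79401 − 96.00987 = 0.78414 u
Binding energy = Δm·c² = 0.78414 × 931.494 MeV/u = 730.422 MeV
Dividing by A = 96 gives 7.609 MeV per nucleon.

7.609 MeV/nucleon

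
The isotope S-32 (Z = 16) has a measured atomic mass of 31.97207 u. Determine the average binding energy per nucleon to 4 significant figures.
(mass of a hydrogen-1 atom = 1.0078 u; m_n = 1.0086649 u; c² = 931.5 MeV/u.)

Σm = 16·m(¹H) + 16·m_n = 16.1248 + 16.1386384 = 32.2634384 u
The mass defect is 32.2634384 − 31.97207 = 0.2913684 u.
Binding energy = Δm·c² = 0.2913684 × 931.5 MeV/u = 271.410 MeV
Per nucleon: 271.410 / 32 = 8.482 MeV

8.482 MeV/nucleon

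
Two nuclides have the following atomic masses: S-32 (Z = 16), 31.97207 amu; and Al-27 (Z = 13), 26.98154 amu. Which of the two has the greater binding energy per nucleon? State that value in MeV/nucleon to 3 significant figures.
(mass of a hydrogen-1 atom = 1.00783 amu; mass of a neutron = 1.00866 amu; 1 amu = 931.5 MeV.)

S-32: Σm = 16(1.00783) + 16(1.00866) = 32.26384 amu; Δm = 0.29177 amu; E_B = 271.78 MeV; E_B/A = 8.493 MeV
Al-27: Σm = 13(1.00783) + 14(1.00866) = 27.22303 amu; Δm = 0.24149 amu; E_B = 224.95 MeV; E_B/A = 8.331 MeV
S-32 has the higher binding energy per nucleon, so it is the more tightly bound nucleus.

S-32; 8.49 MeV/nucleon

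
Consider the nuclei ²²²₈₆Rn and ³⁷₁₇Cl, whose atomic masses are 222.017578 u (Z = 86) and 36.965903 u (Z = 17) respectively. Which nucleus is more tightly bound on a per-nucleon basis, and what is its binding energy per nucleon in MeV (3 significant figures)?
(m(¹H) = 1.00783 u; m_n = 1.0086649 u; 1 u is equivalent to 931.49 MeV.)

²²²₈₆Rn: Σm = 86(1.00783) + 136(1.0086649) = 223.8518064 u; Δm = 1.8342284 u; E_B = 1708.6 MeV; E_B/A = 7.696 MeV
³⁷₁₇Cl: Σm = 17(1.00783) + 20(1.0086649) = 37.3064080 u; Δm = 0.3405050 u; E_B = 317.18 MeV; E_B/A = 8.572 MeV
³⁷₁₇Cl has the higher binding energy per nucleon, so it is the more tightly bound nucleus.

³⁷₁₇Cl; 8.57 MeV/nucleon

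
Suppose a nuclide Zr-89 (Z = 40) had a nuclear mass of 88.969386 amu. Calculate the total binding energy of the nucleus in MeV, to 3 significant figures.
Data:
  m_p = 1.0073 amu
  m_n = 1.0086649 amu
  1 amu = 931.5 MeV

The nucleus contains 40 protons and 89 − 40 = 49 neutrons.
Σm = 40·m_p + 49·m_n = 40.2920 + 49.4245801 = 89.7165801 amu
Mass defect Δm = 89.7165801 − 88.969386 = 0.7471941 amu
Converting to energy: 0.7471941 amu × 931.5 MeV/amu = 696.011 MeV

696 MeV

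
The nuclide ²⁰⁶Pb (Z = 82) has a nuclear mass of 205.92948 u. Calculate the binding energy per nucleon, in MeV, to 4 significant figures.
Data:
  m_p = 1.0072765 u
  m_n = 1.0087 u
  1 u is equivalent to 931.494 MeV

Σm = 82·m_p + 124·m_n = 82.5966730 + 125.0788 = 207.6754730 u
Mass defect Δm = 207.6754730 − 205.92948 = 1.7459930 u
Converting to energy: 1.7459930 u × 931.494 MeV/u = 1626.38 MeV
BE/A = 1626.38 MeV / 206 = 7.895 MeV/nucleon

7.895 MeV/nucleon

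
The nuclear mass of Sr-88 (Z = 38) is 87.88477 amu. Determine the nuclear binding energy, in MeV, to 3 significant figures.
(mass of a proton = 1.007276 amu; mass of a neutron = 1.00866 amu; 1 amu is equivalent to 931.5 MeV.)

The nucleus contains 38 protons and 88 − 38 = 50 neutrons.
Total constituent mass: 38 × 1.007276 + 50 × 1.00866 = 88.709488 amu
Δm = 88.709488 − 87.88477 = 0.824718 amu
E_B = 0.824718 × 931.5 = 768.225 MeV

768 MeV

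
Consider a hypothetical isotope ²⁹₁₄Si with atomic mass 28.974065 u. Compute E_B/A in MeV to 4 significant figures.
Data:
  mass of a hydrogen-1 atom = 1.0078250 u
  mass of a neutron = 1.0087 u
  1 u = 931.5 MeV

8.544 MeV/nucleon

With 14 protons and 15 neutrons (A = 29):
Mass of separated nucleons = 14(1.0078250) + 15(1.0087) = 14.1095500 + 15.1305 = 29.2400500 u
Δm = 29.2400500 − 28.974065 = 0.2659850 u
Converting to energy: 0.2659850 u × 931.5 MeV/u = 247.765 MeV
BE/A = 247.765 MeV / 29 = 8.544 MeV/nucleon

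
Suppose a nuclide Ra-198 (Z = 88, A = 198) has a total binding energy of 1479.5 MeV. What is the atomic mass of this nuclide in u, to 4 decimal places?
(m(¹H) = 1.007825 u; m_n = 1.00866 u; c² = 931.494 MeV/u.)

Mass defect = 1479.5 MeV / (931.494 MeV/u) = 1.588309 u
Constituent mass = 88(1.007825) + 110(1.00866) = 199.641200 u
Atomic mass = 199.641200 − 1.588309 = 198.052891 u ≈ 198.0529 u (to 4 decimal places)

198.0529 u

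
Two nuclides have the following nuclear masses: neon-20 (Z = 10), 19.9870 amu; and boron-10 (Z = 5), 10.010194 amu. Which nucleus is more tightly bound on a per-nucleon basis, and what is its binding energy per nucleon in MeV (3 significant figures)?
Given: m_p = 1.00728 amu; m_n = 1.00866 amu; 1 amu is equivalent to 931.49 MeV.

neon-20; 8.03 MeV/nucleon

neon-20: Σm = 10(1.00728) + 10(1.00866) = 20.15940 amu; Δm = 0.17240 amu; E_B = 160.589 MeV; E_B/A = 8.029 MeV
boron-10: Σm = 5(1.00728) + 5(1.00866) = 10.07970 amu; Δm = 0.069506 amu; E_B = 64.744 MeV; E_B/A = 6.474 MeV
neon-20 has the higher binding energy per nucleon, so it is the more tightly bound nucleus.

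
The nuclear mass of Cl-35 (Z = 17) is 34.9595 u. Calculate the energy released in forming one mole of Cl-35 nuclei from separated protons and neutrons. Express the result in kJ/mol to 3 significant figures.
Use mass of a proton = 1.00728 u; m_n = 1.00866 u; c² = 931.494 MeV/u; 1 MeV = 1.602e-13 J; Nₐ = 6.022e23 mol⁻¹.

The nucleus contains 17 protons and 35 − 17 = 18 neutrons.
Σm = 17·m_p + 18·m_n = 17.12376 + 18.15588 = 35.27964 u
The mass defect is 35.27964 − 34.9595 = 0.32014 u.
Binding energy = Δm·c² = 0.32014 × 931.494 MeV/u = 298.208 MeV
Per nucleus in joules: 298.208 MeV × 1.602e-13 J/MeV = 4.7773e-11 J
Per mole: 4.7773e-11 J × 6.022e23 mol⁻¹ = 2.8769e+13 J/mol

2.88e+10 kJ/mol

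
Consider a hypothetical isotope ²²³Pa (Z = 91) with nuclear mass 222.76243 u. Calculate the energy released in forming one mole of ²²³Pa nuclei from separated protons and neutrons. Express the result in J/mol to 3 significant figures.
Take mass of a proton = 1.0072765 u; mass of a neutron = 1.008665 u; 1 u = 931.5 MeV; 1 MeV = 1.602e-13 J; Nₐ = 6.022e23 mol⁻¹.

1.84e+14 J/mol

Total constituent mass: 91 × 1.0072765 + 132 × 1.008665 = 224.8059415 u
Mass defect Δm = 224.8059415 − 222.76243 = 2.0435115 u
Binding energy = Δm·c² = 2.0435115 × 931.5 MeV/u = 1903.53 MeV
Per nucleus in joules: 1903.53 MeV × 1.602e-13 J/MeV = 3.0495e-10 J
Per mole: 3.0495e-10 J × 6.022e23 mol⁻¹ = 1.8364e+14 J/mol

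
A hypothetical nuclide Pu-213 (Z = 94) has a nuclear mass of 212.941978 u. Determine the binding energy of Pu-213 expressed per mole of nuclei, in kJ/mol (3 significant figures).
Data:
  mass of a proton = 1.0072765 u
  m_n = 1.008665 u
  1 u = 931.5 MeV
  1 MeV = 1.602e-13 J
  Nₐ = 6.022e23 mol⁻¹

Σm = 94·m_p + 119·m_n = 94.6839910 + 120.031135 = 214.7151260 u
Mass defect Δm = 214.7151260 − 212.941978 = 1.7731480 u
Binding energy = Δm·c² = 1.7731480 × 931.5 MeV/u = 1651.69 MeV
Per nucleus in joules: 1651.69 MeV × 1.602e-13 J/MeV = 2.6460e-10 J
Per mole: 2.6460e-10 J × 6.022e23 mol⁻¹ = 1.5934e+14 J/mol

1.59e+11 kJ/mol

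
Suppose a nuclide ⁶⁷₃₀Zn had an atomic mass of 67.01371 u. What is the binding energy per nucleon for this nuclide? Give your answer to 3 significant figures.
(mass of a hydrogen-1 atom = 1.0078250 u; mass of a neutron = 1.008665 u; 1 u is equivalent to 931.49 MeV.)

7.53 MeV/nucleon

The nucleus contains 30 protons and 67 − 30 = 37 neutrons.
Total constituent mass: 30 × 1.0078250 + 37 × 1.008665 = 67.5553550 u
The mass defect is 67.5553550 − 67.01371 = 0.5416450 u.
Binding energy = Δm·c² = 0.5416450 × 931.49 MeV/u = 504.537 MeV
BE/A = 504.537 MeV / 67 = 7.530 MeV/nucleon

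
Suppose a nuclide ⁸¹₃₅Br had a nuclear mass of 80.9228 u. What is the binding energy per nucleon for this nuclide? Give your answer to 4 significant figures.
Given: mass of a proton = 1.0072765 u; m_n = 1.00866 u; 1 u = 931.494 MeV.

With 35 protons and 46 neutrons (A = 81):
Total constituent mass: 35 × 1.0072765 + 46 × 1.00866 = 81.6530375 u
Δm = 81.6530375 − 80.9228 = 0.7302375 u
Converting to energy: 0.7302375 u × 931.494 MeV/u = 680.212 MeV
Dividing by A = 81 gives 8.398 MeV per nucleon.

8.398 MeV/nucleon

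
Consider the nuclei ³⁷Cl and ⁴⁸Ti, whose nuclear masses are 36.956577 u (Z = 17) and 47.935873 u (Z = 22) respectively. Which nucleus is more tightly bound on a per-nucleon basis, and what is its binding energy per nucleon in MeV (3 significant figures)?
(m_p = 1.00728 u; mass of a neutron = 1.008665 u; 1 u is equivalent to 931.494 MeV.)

⁴⁸Ti; 8.72 MeV/nucleon

³⁷Cl: Σm = 17(1.00728) + 20(1.008665) = 37.297060 u; Δm = 0.340483 u; E_B = 317.16 MeV; E_B/A = 8.572 MeV
⁴⁸Ti: Σm = 22(1.00728) + 26(1.008665) = 48.385450 u; Δm = 0.449577 u; E_B = 418.778 MeV; E_B/A = 8.7245 MeV
⁴⁸Ti has the higher binding energy per nucleon, so it is the more tightly bound nucleus.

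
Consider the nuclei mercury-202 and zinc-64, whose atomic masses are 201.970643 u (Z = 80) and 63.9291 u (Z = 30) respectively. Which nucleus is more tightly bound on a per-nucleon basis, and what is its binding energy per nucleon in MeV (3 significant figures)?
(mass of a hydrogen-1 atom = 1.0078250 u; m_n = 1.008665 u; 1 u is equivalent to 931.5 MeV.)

mercury-202: Σm = 80(1.0078250) + 122(1.008665) = 203.6831300 u; Δm = 1.7124870 u; E_B = 1595.2 MeV; E_B/A = 7.897 MeV
zinc-64: Σm = 30(1.0078250) + 34(1.008665) = 64.5293600 u; Δm = 0.6002600 u; E_B = 559.14 MeV; E_B/A = 8.737 MeV
zinc-64 has the higher binding energy per nucleon, so it is the more tightly bound nucleus.

zinc-64; 8.74 MeV/nucleon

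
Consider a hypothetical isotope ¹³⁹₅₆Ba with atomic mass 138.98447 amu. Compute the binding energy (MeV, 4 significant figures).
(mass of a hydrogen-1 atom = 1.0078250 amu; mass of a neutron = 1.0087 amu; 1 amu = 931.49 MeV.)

1095 MeV

The nucleus contains 56 protons and 139 − 56 = 83 neutrons.
Mass of separated nucleons = 56(1.0078250) + 83(1.0087) = 56.4382000 + 83.7221 = 140.1603000 amu
Δm = 140.1603000 − 138.98447 = 1.1758300 amu
E_B = 1.1758300 × 931.49 = 1095.27 MeV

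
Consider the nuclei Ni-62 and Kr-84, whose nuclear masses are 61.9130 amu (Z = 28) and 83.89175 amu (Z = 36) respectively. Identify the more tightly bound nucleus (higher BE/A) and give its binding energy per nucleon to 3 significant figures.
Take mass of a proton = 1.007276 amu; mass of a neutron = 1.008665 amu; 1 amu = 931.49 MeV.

Ni-62: Σm = 28(1.007276) + 34(1.008665) = 62.498338 amu; Δm = 0.585338 amu; E_B = 545.24 MeV; E_B/A = 8.794 MeV
Kr-84: Σm = 36(1.007276) + 48(1.008665) = 84.677856 amu; Δm = 0.786106 amu; E_B = 732.25 MeV; E_B/A = 8.717 MeV
Ni-62 has the higher binding energy per nucleon, so it is the more tightly bound nucleus.

Ni-62; 8.79 MeV/nucleon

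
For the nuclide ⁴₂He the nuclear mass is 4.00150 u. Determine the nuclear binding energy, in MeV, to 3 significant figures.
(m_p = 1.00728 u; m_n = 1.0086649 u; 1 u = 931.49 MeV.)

Total constituent mass: 2 × 1.00728 + 2 × 1.0086649 = 4.0318898 u
The mass defect is 4.0318898 − 4.00150 = 0.0303898 u.
Converting to energy: 0.0303898 u × 931.49 MeV/u = 28.3078 MeV

28.3 MeV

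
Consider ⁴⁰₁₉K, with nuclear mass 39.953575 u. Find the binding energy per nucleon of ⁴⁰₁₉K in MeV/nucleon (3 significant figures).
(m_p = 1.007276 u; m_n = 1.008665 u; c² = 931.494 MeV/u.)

Σm = 19·m_p + 21·m_n = 19.138244 + 21.181965 = 40.320209 u
The mass defect is 40.320209 − 39.953575 = 0.366634 u.
Converting to energy: 0.366634 u × 931.494 MeV/u = 341.517 MeV
Per nucleon: 341.517 / 40 = 8.538 MeV

8.54 MeV/nucleon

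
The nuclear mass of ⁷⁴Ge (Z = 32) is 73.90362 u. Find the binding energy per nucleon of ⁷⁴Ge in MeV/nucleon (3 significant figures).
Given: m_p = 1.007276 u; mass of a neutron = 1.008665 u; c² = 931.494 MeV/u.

With 32 protons and 42 neutrons (A = 74):
Mass of separated nucleons = 32(1.007276) + 42(1.008665) = 32.232832 + 42.363930 = 74.596762 u
The mass defect is 74.596762 − 73.90362 = 0.693142 u.
Binding energy = Δm·c² = 0.693142 × 931.494 MeV/u = 645.658 MeV
Per nucleon: 645.658 / 74 = 8.725 MeV

8.73 MeV/nucleon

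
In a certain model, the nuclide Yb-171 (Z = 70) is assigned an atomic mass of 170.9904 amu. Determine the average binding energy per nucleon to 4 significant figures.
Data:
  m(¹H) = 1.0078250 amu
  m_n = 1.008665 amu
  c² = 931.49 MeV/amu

Z = 70, so N = A − Z = 171 − 70 = 101.
Mass of separated nucleons = 70(1.0078250) + 101(1.008665) = 70.5477500 + 101.875165 = 172.4229150 amu
Δm = 172.4229150 − 170.9904 = 1.4325150 amu
E_B = 1.4325150 × 931.49 = 1334.37 MeV
BE/A = 1334.37 MeV / 171 = 7.803 MeV/nucleon

7.803 MeV/nucleon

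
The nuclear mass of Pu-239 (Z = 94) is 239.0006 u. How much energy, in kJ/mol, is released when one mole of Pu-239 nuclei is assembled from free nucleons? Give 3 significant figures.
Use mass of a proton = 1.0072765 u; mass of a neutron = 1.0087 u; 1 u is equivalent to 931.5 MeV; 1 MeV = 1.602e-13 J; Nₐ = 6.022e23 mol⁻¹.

Z = 94, so N = A − Z = 239 − 94 = 145.
Mass of separated nucleons = 94(1.0072765) + 145(1.0087) = 94.6839910 + 146.2615 = 240.9454910 u
The mass defect is 240.9454910 − 239.0006 = 1.9448910 u.
Binding energy = Δm·c² = 1.9448910 × 931.5 MeV/u = 1811.67 MeV
Per nucleus in joules: 1811.67 MeV × 1.602e-13 J/MeV = 2.9023e-10 J
Per mole: 2.9023e-10 J × 6.022e23 mol⁻¹ = 1.7478e+14 J/mol

1.75e+11 kJ/mol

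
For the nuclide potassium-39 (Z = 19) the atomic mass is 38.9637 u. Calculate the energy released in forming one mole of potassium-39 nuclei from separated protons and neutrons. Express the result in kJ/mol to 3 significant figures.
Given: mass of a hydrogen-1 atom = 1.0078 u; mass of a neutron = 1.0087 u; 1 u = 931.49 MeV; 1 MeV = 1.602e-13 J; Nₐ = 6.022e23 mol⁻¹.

3.22e+10 kJ/mol

Mass of separated nucleons = 19(1.0078) + 20(1.0087) = 19.1482 + 20.1740 = 39.3222 u
The mass defect is 39.3222 − 38.9637 = 0.3585 u.
Converting to energy: 0.3585 u × 931.49 MeV/u = 333.939 MeV
Per nucleus in joules: 333.939 MeV × 1.602e-13 J/MeV = 5.3497e-11 J
Per mole: 5.3497e-11 J × 6.022e23 mol⁻¹ = 3.2216e+13 J/mol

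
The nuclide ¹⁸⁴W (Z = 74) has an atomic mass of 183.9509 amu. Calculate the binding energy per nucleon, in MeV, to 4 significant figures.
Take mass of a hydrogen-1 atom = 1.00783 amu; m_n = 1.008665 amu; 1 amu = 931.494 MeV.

8.007 MeV/nucleon

With 74 protons and 110 neutrons (A = 184):
Mass of separated nucleons = 74(1.00783) + 110(1.008665) = 74.57942 + 110.953150 = 185.532570 amu
The mass defect is 185.532570 − 183.9509 = 1.581670 amu.
Converting to energy: 1.581670 amu × 931.494 MeV/amu = 1473.32 MeV
Per nucleon: 1473.32 / 184 = 8.007 MeV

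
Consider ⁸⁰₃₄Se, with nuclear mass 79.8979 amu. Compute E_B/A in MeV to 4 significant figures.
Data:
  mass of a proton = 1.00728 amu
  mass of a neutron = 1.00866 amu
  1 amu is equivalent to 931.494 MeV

8.709 MeV/nucleon

Σm = 34·m_p + 46·m_n = 34.24752 + 46.39836 = 80.64588 amu
Mass defect Δm = 80.64588 − 79.8979 = 0.74798 amu
E_B = 0.74798 × 931.494 = 696.739 MeV
Per nucleon: 696.739 / 80 = 8.709 MeV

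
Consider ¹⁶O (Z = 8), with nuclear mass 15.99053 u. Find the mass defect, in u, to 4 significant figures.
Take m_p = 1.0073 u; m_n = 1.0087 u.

0.1375 u

Total constituent mass: 8 × 1.0073 + 8 × 1.0087 = 16.1280 u
The mass defect is 16.1280 − 15.99053 = 0.13747 u.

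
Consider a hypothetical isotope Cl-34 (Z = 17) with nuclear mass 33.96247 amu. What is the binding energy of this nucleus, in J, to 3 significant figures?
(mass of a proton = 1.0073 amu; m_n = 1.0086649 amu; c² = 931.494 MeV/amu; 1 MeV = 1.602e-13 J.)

Mass of separated nucleons = 17(1.0073) + 17(1.0086649) = 17.1241 + 17.1473033 = 34.2714033 amu
Mass defect Δm = 34.2714033 − 33.96247 = 0.3089333 amu
Binding energy = Δm·c² = 0.3089333 × 931.494 MeV/amu = 287.770 MeV
In joules: 287.770 MeV × 1.602e-13 J/MeV = 4.6101e-11 J

4.61e-11 J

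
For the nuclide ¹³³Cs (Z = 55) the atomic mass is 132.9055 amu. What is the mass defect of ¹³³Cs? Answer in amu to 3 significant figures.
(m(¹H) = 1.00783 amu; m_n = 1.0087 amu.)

The nucleus contains 55 protons and 133 − 55 = 78 neutrons.
Σm = 55·m(¹H) + 78·m_n = 55.43065 + 78.6786 = 134.10925 amu
Δm = 134.10925 − 132.9055 = 1.20375 amu

1.20 amu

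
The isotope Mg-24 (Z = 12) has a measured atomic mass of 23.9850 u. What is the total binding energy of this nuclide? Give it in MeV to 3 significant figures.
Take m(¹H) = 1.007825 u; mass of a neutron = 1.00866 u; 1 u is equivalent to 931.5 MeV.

Total constituent mass: 12 × 1.007825 + 12 × 1.00866 = 24.197820 u
The mass defect is 24.197820 − 23.9850 = 0.212820 u.
Converting to energy: 0.212820 u × 931.5 MeV/u = 198.242 MeV

198 MeV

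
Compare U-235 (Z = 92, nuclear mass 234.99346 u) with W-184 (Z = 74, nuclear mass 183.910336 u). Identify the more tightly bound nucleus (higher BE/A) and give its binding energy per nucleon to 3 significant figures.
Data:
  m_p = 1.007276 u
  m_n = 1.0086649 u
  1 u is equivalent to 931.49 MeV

U-235: Σm = 92(1.007276) + 143(1.0086649) = 236.9084727 u; Δm = 1.9150127 u; E_B = 1783.8 MeV; E_B/A = 7.591 MeV
W-184: Σm = 74(1.007276) + 110(1.0086649) = 185.4915630 u; Δm = 1.5812270 u; E_B = 1472.9 MeV; E_B/A = 8.0049 MeV
W-184 has the higher binding energy per nucleon, so it is the more tightly bound nucleus.

W-184; 8.00 MeV/nucleon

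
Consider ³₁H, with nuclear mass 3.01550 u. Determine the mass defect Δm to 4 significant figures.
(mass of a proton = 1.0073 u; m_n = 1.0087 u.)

0.009200 u

Z = 1, so N = A − Z = 3 − 1 = 2.
Σm = 1·m_p + 2·m_n = 1.0073 + 2.0174 = 3.0247 u
The mass defect is 3.0247 − 3.01550 = 0.00920 u.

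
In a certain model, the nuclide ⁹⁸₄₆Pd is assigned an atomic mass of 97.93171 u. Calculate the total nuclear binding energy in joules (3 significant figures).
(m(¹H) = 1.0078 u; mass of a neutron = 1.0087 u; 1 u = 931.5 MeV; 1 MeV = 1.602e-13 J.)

With 46 protons and 52 neutrons (A = 98):
Total constituent mass: 46 × 1.0078 + 52 × 1.0087 = 98.8112 u
Mass defect Δm = 98.8112 − 97.93171 = 0.87949 u
Binding energy = Δm·c² = 0.87949 × 931.5 MeV/u = 819.245 MeV
In joules: 819.245 MeV × 1.602e-13 J/MeV = 1.3124e-10 J

1.31e-10 J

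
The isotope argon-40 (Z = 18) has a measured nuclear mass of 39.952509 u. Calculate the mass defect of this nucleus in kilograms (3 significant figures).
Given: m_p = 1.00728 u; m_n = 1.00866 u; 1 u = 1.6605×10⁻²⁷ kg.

6.13e-28 kg

Σm = 18·m_p + 22·m_n = 18.13104 + 22.19052 = 40.32156 u
Mass defect Δm = 40.32156 − 39.952509 = 0.369051 u
In SI units: 0.369051 u × 1.6605×10⁻²⁷ kg/u = 6.1281e-28 kg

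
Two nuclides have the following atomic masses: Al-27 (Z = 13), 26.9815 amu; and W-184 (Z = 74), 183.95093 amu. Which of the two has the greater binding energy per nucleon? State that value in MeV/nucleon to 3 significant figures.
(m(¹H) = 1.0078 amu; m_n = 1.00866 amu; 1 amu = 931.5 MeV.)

Al-27: Σm = 13(1.0078) + 14(1.00866) = 27.22264 amu; Δm = 0.24114 amu; E_B = 224.62 MeV; E_B/A = 8.319 MeV
W-184: Σm = 74(1.0078) + 110(1.00866) = 185.52980 amu; Δm = 1.57887 amu; E_B = 1470.7 MeV; E_B/A = 7.993 MeV
Al-27 has the higher binding energy per nucleon, so it is the more tightly bound nucleus.

Al-27; 8.32 MeV/nucleon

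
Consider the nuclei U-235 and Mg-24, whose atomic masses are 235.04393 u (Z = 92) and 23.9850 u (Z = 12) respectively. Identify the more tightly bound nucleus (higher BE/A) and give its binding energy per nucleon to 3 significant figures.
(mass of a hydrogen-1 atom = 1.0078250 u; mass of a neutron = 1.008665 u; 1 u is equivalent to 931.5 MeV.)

Mg-24; 8.26 MeV/nucleon

U-235: Σm = 92(1.0078250) + 143(1.008665) = 236.9589950 u; Δm = 1.9150650 u; E_B = 1783.9 MeV; E_B/A = 7.591 MeV
Mg-24: Σm = 12(1.0078250) + 12(1.008665) = 24.1978800 u; Δm = 0.2128800 u; E_B = 198.298 MeV; E_B/A = 8.262 MeV
Mg-24 has the higher binding energy per nucleon, so it is the more tightly bound nucleus.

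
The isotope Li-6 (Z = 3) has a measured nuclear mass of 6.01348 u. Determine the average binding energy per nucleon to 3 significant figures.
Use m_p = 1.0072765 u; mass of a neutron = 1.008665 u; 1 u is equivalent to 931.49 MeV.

5.33 MeV/nucleon

Σm = 3·m_p + 3·m_n = 3.0218295 + 3.025995 = 6.0478245 u
Δm = 6.0478245 − 6.01348 = 0.0343445 u
Binding energy = Δm·c² = 0.0343445 × 931.49 MeV/u = 31.9916 MeV
Dividing by A = 6 gives 5.332 MeV per nucleon.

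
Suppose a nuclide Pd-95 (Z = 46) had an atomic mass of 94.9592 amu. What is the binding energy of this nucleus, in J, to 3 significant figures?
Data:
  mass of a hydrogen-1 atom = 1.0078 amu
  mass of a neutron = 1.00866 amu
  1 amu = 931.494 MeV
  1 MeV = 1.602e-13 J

1.23e-10 J

Σm = 46·m(¹H) + 49·m_n = 46.3588 + 49.42434 = 95.78314 amu
Mass defect Δm = 95.78314 − 94.9592 = 0.82394 amu
Converting to energy: 0.82394 amu × 931.494 MeV/amu = 767.495 MeV
In joules: 767.495 MeV × 1.602e-13 J/MeV = 1.2295e-10 J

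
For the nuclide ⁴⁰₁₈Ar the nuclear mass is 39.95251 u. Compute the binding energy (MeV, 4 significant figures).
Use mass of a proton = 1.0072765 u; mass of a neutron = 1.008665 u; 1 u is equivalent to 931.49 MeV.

343.8 MeV

Total constituent mass: 18 × 1.0072765 + 22 × 1.008665 = 40.3216070 u
Δm = 40.3216070 − 39.95251 = 0.3690970 u
Converting to energy: 0.3690970 u × 931.49 MeV/u = 343.810 MeV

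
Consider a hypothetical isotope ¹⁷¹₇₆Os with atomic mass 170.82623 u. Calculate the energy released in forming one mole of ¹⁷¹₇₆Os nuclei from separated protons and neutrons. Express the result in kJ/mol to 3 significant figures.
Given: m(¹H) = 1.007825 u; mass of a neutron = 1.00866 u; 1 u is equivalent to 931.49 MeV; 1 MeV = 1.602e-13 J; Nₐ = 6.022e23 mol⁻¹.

1.43e+11 kJ/mol

Σm = 76·m(¹H) + 95·m_n = 76.594700 + 95.82270 = 172.417400 u
Δm = 172.417400 − 170.82623 = 1.591170 u
E_B = 1.591170 × 931.49 = 1482.16 MeV
Per nucleus in joules: 1482.16 MeV × 1.602e-13 J/MeV = 2.3744e-10 J
Per mole: 2.3744e-10 J × 6.022e23 mol⁻¹ = 1.4299e+14 J/mol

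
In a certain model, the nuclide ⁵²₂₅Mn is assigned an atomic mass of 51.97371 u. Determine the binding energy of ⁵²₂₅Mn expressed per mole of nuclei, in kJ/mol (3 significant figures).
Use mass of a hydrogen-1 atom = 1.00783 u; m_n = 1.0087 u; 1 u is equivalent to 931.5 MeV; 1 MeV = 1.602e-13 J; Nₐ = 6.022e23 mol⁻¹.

Σm = 25·m(¹H) + 27·m_n = 25.19575 + 27.2349 = 52.43065 u
Δm = 52.43065 − 51.97371 = 0.45694 u
Converting to energy: 0.45694 u × 931.5 MeV/u = 425.640 MeV
Per nucleus in joules: 425.640 MeV × 1.602e-13 J/MeV = 6.8188e-11 J
Per mole: 6.8188e-11 J × 6.022e23 mol⁻¹ = 4.1063e+13 J/mol

4.11e+10 kJ/mol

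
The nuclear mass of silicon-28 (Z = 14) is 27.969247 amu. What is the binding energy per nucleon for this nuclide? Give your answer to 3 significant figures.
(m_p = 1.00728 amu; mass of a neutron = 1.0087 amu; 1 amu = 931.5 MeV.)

8.47 MeV/nucleon

Σm = 14·m_p + 14·m_n = 14.10192 + 14.1218 = 28.22372 amu
Δm = 28.22372 − 27.969247 = 0.254473 amu
Converting to energy: 0.254473 amu × 931.5 MeV/amu = 237.042 MeV
Per nucleon: 237.042 / 28 = 8.466 MeV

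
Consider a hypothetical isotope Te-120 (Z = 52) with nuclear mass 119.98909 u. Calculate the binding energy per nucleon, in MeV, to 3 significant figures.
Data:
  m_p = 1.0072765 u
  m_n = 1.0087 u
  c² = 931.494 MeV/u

7.61 MeV/nucleon

With 52 protons and 68 neutrons (A = 120):
Mass of separated nucleons = 52(1.0072765) + 68(1.0087) = 52.3783780 + 68.5916 = 120.9699780 u
Δm = 120.9699780 − 119.98909 = 0.9808880 u
Binding energy = Δm·c² = 0.9808880 × 931.494 MeV/u = 913.691 MeV
BE/A = 913.691 MeV / 120 = 7.614 MeV/nucleon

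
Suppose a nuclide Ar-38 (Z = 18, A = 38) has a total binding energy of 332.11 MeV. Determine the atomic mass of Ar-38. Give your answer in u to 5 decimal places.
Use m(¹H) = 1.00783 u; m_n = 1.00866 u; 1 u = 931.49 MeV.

37.95760 u

Mass defect = 332.11 MeV / (931.49 MeV/u) = 0.3565363 u
Constituent mass = 18(1.00783) + 20(1.00866) = 38.31414 u
Atomic mass = 38.31414 − 0.3565363 = 37.9576037 u ≈ 37.95760 u (to 5 decimal places)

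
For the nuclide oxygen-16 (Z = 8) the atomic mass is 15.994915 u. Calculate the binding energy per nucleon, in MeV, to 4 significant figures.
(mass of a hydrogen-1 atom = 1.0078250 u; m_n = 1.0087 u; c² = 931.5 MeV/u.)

7.993 MeV/nucleon

Z = 8, so N = A − Z = 16 − 8 = 8.
Mass of separated nucleons = 8(1.0078250) + 8(1.0087) = 8.0626000 + 8.0696 = 16.1322000 u
The mass defect is 16.1322000 − 15.994915 = 0.1372850 u.
E_B = 0.1372850 × 931.5 = 127.881 MeV
Dividing by A = 16 gives 7.993 MeV per nucleon.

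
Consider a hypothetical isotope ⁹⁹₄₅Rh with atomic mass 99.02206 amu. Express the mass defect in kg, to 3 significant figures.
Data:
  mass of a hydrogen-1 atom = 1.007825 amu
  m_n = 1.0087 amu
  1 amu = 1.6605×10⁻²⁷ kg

Σm = 45·m(¹H) + 54·m_n = 45.352125 + 54.4698 = 99.821925 amu
The mass defect is 99.821925 − 99.02206 = 0.799865 amu.
In SI units: 0.799865 amu × 1.6605×10⁻²⁷ kg/amu = 1.3282e-27 kg

1.33e-27 kg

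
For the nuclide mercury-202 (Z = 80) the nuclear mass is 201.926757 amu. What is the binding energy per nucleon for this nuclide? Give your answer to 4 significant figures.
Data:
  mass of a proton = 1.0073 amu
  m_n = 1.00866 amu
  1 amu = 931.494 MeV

7.903 MeV/nucleon

The nucleus contains 80 protons and 202 − 80 = 122 neutrons.
Σm = 80·m_p + 122·m_n = 80.5840 + 123.05652 = 203.64052 amu
Δm = 203.64052 − 201.926757 = 1.713763 amu
E_B = 1.713763 × 931.494 = 1596.36 MeV
BE/A = 1596.36 MeV / 202 = 7.903 MeV/nucleon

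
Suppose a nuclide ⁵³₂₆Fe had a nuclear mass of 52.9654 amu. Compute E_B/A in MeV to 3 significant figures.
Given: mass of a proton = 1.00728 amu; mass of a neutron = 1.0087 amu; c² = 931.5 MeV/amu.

8.06 MeV/nucleon

Mass of separated nucleons = 26(1.00728) + 27(1.0087) = 26.18928 + 27.2349 = 53.42418 amu
Mass defect Δm = 53.42418 − 52.9654 = 0.45878 amu
E_B = 0.45878 × 931.5 = 427.354 MeV
BE/A = 427.354 MeV / 53 = 8.063 MeV/nucleon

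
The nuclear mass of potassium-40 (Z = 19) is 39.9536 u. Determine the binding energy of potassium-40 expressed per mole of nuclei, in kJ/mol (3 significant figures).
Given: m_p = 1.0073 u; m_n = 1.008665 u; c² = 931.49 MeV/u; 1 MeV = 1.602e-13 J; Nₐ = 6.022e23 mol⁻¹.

Z = 19, so N = A − Z = 40 − 19 = 21.
Total constituent mass: 19 × 1.0073 + 21 × 1.008665 = 40.320665 u
The mass defect is 40.320665 − 39.9536 = 0.367065 u.
Binding energy = Δm·c² = 0.367065 × 931.49 MeV/u = 341.917 MeV
Per nucleus in joules: 341.917 MeV × 1.602e-13 J/MeV = 5.4775e-11 J
Per mole: 5.4775e-11 J × 6.022e23 mol⁻¹ = 3.2986e+13 J/mol

3.30e+10 kJ/mol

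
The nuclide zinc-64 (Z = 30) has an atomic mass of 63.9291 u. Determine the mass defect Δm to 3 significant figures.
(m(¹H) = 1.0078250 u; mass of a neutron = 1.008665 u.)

0.600 u

With 30 protons and 34 neutrons (A = 64):
Total constituent mass: 30 × 1.0078250 + 34 × 1.008665 = 64.5293600 u
Δm = 64.5293600 − 63.9291 = 0.6002600 u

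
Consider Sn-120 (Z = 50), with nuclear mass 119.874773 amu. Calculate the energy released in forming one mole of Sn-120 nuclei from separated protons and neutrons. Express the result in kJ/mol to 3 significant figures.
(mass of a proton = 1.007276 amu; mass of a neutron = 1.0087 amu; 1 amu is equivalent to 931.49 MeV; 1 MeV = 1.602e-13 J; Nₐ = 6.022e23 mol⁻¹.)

Z = 50, so N = A − Z = 120 − 50 = 70.
Σm = 50·m_p + 70·m_n = 50.363800 + 70.6090 = 120.972800 amu
Mass defect Δm = 120.972800 − 119.874773 = 1.098027 amu
Converting to energy: 1.098027 amu × 931.49 MeV/amu = 1022.80 MeV
Per nucleus in joules: 1022.80 MeV × 1.602e-13 J/MeV = 1.6385e-10 J
Per mole: 1.6385e-10 J × 6.022e23 mol⁻¹ = 9.8670e+13 J/mol

9.87e+10 kJ/mol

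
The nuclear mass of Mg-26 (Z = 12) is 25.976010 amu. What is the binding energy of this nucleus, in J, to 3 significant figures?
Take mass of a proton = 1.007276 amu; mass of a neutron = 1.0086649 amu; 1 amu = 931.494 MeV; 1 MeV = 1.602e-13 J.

Z = 12, so N = A − Z = 26 − 12 = 14.
Total constituent mass: 12 × 1.007276 + 14 × 1.0086649 = 26.2086206 amu
The mass defect is 26.2086206 − 25.976010 = 0.2326106 amu.
Binding energy = Δm·c² = 0.2326106 × 931.494 MeV/amu = 216.675 MeV
In joules: 216.675 MeV × 1.602e-13 J/MeV = 3.4711e-11 J

3.47e-11 J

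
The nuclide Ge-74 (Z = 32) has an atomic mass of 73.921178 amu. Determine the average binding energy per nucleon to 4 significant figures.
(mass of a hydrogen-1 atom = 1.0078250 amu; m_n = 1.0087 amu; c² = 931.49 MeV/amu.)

8.744 MeV/nucleon

Z = 32, so N = A − Z = 74 − 32 = 42.
Σm = 32·m(¹H) + 42·m_n = 32.2504000 + 42.3654 = 74.6158000 amu
Mass defect Δm = 74.6158000 − 73.921178 = 0.6946220 amu
Binding energy = Δm·c² = 0.6946220 × 931.49 MeV/amu = 647.033 MeV
BE/A = 647.033 MeV / 74 = 8.744 MeV/nucleon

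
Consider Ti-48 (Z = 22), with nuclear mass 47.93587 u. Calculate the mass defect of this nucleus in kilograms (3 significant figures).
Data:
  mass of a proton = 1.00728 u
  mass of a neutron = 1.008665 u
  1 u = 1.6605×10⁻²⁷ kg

With 22 protons and 26 neutrons (A = 48):
Total constituent mass: 22 × 1.00728 + 26 × 1.008665 = 48.385450 u
The mass defect is 48.385450 − 47.93587 = 0.449580 u.
In SI units: 0.449580 u × 1.6605×10⁻²⁷ kg/u = 7.4653e-28 kg

7.47e-28 kg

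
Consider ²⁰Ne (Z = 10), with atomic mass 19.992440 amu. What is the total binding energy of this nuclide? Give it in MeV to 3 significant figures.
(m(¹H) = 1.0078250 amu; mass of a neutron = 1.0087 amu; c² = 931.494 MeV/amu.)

Total constituent mass: 10 × 1.0078250 + 10 × 1.0087 = 20.1652500 amu
The mass defect is 20.1652500 − 19.992440 = 0.1728100 amu.
E_B = 0.1728100 × 931.494 = 160.971 MeV

161 MeV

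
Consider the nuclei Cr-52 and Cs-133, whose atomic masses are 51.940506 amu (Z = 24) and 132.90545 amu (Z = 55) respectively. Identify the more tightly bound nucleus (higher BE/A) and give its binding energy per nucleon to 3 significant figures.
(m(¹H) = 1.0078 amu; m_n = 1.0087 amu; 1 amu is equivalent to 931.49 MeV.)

Cr-52: Σm = 24(1.0078) + 28(1.0087) = 52.4308 amu; Δm = 0.490294 amu; E_B = 456.70 MeV; E_B/A = 8.783 MeV
Cs-133: Σm = 55(1.0078) + 78(1.0087) = 134.1076 amu; Δm = 1.20215 amu; E_B = 1119.79 MeV; E_B/A = 8.419 MeV
Cr-52 has the higher binding energy per nucleon, so it is the more tightly bound nucleus.

Cr-52; 8.78 MeV/nucleon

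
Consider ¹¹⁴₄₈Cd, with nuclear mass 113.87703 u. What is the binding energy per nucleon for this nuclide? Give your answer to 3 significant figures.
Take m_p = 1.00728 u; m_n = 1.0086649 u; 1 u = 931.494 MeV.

Z = 48, so N = A − Z = 114 − 48 = 66.
Mass of separated nucleons = 48(1.00728) + 66(1.0086649) = 48.34944 + 66.5718834 = 114.9213234 u
The mass defect is 114.9213234 − 113.87703 = 1.0442934 u.
Converting to energy: 1.0442934 u × 931.494 MeV/u = 972.753 MeV
Per nucleon: 972.753 / 114 = 8.533 MeV

8.53 MeV/nucleon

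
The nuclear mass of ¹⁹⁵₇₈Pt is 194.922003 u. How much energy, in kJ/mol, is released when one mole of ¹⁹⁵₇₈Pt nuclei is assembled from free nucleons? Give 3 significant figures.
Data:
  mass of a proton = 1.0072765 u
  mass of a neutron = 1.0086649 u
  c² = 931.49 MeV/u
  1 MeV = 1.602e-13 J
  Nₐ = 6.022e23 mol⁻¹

1.49e+11 kJ/mol

Z = 78, so N = A − Z = 195 − 78 = 117.
Total constituent mass: 78 × 1.0072765 + 117 × 1.0086649 = 196.5813603 u
Mass defect Δm = 196.5813603 − 194.922003 = 1.6593573 u
Converting to energy: 1.6593573 u × 931.49 MeV/u = 1545.67 MeV
Per nucleus in joules: 1545.67 MeV × 1.602e-13 J/MeV = 2.4762e-10 J
Per mole: 2.4762e-10 J × 6.022e23 mol⁻¹ = 1.4912e+14 J/mol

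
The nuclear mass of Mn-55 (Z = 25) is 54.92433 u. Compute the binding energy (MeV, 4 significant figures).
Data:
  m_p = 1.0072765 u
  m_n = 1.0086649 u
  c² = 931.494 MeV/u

482.1 MeV

Mass of separated nucleons = 25(1.0072765) + 30(1.0086649) = 25.1819125 + 30.2599470 = 55.4418595 u
The mass defect is 55.4418595 − 54.92433 = 0.5175295 u.
E_B = 0.5175295 × 931.494 = 482.076 MeV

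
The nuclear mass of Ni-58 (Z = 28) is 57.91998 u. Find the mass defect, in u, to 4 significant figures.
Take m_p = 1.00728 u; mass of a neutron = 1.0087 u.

With 28 protons and 30 neutrons (A = 58):
Σm = 28·m_p + 30·m_n = 28.20384 + 30.2610 = 58.46484 u
The mass defect is 58.46484 − 57.91998 = 0.54486 u.

0.5449 u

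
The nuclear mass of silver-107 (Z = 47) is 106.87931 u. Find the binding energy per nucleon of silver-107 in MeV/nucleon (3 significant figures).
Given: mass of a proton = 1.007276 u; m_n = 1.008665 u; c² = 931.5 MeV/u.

The nucleus contains 47 protons and 107 − 47 = 60 neutrons.
Total constituent mass: 47 × 1.007276 + 60 × 1.008665 = 107.861872 u
Δm = 107.861872 − 106.87931 = 0.982562 u
Binding energy = Δm·c² = 0.982562 × 931.5 MeV/u = 915.257 MeV
BE/A = 915.257 MeV / 107 = 8.554 MeV/nucleon

8.55 MeV/nucleon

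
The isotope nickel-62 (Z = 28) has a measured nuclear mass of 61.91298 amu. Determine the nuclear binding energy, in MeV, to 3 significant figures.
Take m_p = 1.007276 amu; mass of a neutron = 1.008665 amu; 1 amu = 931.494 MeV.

With 28 protons and 34 neutrons (A = 62):
Σm = 28·m_p + 34·m_n = 28.203728 + 34.294610 = 62.498338 amu
Δm = 62.498338 − 61.91298 = 0.585358 amu
E_B = 0.585358 × 931.494 = 545.257 MeV

545 MeV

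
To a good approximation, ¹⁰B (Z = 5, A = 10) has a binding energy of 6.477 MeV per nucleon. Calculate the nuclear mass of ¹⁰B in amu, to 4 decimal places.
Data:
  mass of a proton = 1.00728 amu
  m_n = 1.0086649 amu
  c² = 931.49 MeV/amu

10.0102 amu

Total binding energy = 10 × 6.477 = 64.770 MeV
Mass defect = 64.770 MeV / (931.49 MeV/amu) = 0.069534 amu
Constituent mass = 5(1.00728) + 5(1.0086649) = 10.0797245 amu
Nuclear mass = 10.0797245 − 0.069534 = 10.0101905 amu ≈ 10.0102 amu (to 4 decimal places)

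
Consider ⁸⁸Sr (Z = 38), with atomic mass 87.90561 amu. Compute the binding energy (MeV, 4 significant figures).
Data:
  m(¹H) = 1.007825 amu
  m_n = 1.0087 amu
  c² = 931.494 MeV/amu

770.1 MeV

Mass of separated nucleons = 38(1.007825) + 50(1.0087) = 38.297350 + 50.4350 = 88.732350 amu
The mass defect is 88.732350 − 87.90561 = 0.826740 amu.
Binding energy = Δm·c² = 0.826740 × 931.494 MeV/amu = 770.103 MeV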